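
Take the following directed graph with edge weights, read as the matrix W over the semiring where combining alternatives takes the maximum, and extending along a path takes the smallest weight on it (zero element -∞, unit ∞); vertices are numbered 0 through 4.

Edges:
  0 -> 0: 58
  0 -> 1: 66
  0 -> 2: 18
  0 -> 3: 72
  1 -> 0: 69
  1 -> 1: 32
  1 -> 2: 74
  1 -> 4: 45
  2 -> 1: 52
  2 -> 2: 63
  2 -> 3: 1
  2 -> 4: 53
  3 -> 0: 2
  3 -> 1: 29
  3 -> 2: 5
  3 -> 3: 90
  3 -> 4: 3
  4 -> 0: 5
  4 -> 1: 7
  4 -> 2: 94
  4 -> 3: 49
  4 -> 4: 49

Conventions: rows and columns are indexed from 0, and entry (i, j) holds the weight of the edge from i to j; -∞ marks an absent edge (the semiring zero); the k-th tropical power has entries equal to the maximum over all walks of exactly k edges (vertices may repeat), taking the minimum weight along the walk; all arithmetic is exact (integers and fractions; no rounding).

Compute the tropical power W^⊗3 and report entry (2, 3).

W^⊗2:
  [66, 58, 66, 72, 45]
  [58, 66, 63, 69, 53]
  [52, 52, 63, 49, 53]
  [29, 29, 29, 90, 29]
  [7, 52, 63, 49, 53]
W^⊗3:
  [58, 66, 63, 72, 53]
  [66, 58, 66, 69, 53]
  [52, 52, 63, 52, 53]
  [29, 29, 29, 90, 29]
  [52, 52, 63, 49, 53]
Key observation: the optimum is the walk 2->1->0->3, with weight 52 min 69 min 72 = 52.
Optimal value attained by: walk 2->1->0->3.
Answer: (W^⊗3)[2][3] = 52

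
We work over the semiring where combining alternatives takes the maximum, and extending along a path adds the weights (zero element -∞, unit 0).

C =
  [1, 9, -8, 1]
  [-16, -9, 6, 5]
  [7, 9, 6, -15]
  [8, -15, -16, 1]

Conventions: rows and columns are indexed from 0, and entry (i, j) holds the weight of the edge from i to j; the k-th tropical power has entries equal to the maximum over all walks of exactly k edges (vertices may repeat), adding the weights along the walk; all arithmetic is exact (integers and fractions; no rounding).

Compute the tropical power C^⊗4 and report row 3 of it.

C^⊗2:
  [9, 10, 15, 14]
  [13, 15, 12, 6]
  [13, 16, 15, 14]
  [9, 17, 0, 9]
C^⊗3:
  [22, 24, 21, 15]
  [19, 22, 21, 20]
  [22, 24, 22, 21]
  [17, 18, 23, 22]
C^⊗4:
  [28, 31, 30, 29]
  [28, 30, 28, 27]
  [29, 31, 30, 29]
  [30, 32, 29, 23]
Answer: row 3 of C^⊗4 = [30, 32, 29, 23]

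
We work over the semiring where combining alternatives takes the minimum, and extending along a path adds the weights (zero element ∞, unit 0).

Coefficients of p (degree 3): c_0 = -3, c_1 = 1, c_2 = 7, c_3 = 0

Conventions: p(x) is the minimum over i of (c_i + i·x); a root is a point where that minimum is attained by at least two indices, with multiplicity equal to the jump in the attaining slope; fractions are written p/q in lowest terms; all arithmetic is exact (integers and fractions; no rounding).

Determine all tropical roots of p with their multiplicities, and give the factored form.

hull edge (i=0, c=-3) to (i=3, c=0): slope 1, span 3
Factored form: p(x) = 0 ⊗ (x ⊕ (-1)) ⊗ (x ⊕ (-1)) ⊗ (x ⊕ (-1))
Answer: roots = -1 (mult 3)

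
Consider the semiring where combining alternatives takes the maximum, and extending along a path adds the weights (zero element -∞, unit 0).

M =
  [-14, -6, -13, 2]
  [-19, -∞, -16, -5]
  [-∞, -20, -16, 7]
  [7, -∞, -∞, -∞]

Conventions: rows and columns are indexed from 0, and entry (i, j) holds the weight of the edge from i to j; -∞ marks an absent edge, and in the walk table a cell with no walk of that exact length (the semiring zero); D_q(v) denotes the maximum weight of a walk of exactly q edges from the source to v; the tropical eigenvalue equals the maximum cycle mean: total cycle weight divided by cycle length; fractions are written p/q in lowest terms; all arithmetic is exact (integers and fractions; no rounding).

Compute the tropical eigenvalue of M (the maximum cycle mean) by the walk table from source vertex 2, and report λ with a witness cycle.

q=0: [-∞, -∞, 0, -∞]
q=1: [-∞, -20, -16, 7]
q=2: [14, -36, -32, -9]
q=3: [0, 8, 1, 16]
q=4: [23, -6, -8, 8]
Optimal cycle mean attained by: cycle 0->3->0, total 2 + 7, length 2.
Answer: λ = 9/2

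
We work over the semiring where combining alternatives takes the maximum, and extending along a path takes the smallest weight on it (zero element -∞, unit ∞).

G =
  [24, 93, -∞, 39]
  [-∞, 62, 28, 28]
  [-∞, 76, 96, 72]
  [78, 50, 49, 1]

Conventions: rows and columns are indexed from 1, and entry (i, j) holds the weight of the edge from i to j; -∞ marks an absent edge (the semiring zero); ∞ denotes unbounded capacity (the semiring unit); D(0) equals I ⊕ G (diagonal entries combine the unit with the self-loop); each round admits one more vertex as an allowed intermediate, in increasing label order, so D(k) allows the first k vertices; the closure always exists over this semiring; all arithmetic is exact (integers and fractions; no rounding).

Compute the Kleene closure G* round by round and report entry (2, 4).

D(0):
  [∞, 93, -∞, 39]
  [-∞, ∞, 28, 28]
  [-∞, 76, ∞, 72]
  [78, 50, 49, ∞]
D(1):
  [∞, 93, -∞, 39]
  [-∞, ∞, 28, 28]
  [-∞, 76, ∞, 72]
  [78, 78, 49, ∞]
D(2):
  [∞, 93, 28, 39]
  [-∞, ∞, 28, 28]
  [-∞, 76, ∞, 72]
  [78, 78, 49, ∞]
D(3):
  [∞, 93, 28, 39]
  [-∞, ∞, 28, 28]
  [-∞, 76, ∞, 72]
  [78, 78, 49, ∞]
D(4):
  [∞, 93, 39, 39]
  [28, ∞, 28, 28]
  [72, 76, ∞, 72]
  [78, 78, 49, ∞]
Answer: G*[2][4] = 28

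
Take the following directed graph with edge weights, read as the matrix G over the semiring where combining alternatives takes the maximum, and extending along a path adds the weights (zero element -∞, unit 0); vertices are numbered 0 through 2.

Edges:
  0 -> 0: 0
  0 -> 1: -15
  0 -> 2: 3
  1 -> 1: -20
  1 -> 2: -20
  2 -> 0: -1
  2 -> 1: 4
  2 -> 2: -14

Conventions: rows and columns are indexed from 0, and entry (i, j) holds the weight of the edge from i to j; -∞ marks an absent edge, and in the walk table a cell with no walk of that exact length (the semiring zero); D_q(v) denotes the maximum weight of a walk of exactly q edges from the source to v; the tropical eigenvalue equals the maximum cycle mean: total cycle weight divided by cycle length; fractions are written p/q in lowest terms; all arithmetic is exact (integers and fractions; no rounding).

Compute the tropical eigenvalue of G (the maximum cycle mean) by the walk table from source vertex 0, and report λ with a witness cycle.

q=0: [0, -∞, -∞]
q=1: [0, -15, 3]
q=2: [2, 7, 3]
q=3: [2, 7, 5]
Optimal cycle mean attained by: cycle 0->2->0, total 3 + (-1), length 2.
Answer: λ = 1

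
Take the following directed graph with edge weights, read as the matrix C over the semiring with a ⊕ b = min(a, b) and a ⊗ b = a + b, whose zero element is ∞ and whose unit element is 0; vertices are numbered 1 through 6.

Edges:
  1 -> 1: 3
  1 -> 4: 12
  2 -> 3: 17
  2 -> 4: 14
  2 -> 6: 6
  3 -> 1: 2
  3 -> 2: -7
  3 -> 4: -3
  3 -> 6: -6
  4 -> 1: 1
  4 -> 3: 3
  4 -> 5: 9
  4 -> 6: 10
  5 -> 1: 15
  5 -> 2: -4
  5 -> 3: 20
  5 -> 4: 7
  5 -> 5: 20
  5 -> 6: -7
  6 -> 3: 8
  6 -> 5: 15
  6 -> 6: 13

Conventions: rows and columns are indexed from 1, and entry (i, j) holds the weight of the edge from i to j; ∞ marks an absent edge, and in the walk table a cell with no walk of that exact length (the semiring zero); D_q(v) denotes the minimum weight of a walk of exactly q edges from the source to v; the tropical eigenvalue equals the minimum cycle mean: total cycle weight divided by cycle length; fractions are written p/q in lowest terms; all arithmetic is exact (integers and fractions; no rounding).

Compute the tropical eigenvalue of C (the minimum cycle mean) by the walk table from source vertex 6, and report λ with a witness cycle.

q=0: [∞, ∞, ∞, ∞, ∞, 0]
q=1: [∞, ∞, 8, ∞, 15, 13]
q=2: [10, 1, 21, 5, 28, 2]
q=3: [6, 14, 8, 15, 14, 7]
q=4: [9, 1, 15, 5, 22, 2]
q=5: [6, 8, 8, 12, 14, 7]
q=6: [9, 1, 15, 5, 21, 2]
Optimal cycle mean attained by: cycle 3->4->3, total (-3) + 3, length 2.
Answer: λ = 0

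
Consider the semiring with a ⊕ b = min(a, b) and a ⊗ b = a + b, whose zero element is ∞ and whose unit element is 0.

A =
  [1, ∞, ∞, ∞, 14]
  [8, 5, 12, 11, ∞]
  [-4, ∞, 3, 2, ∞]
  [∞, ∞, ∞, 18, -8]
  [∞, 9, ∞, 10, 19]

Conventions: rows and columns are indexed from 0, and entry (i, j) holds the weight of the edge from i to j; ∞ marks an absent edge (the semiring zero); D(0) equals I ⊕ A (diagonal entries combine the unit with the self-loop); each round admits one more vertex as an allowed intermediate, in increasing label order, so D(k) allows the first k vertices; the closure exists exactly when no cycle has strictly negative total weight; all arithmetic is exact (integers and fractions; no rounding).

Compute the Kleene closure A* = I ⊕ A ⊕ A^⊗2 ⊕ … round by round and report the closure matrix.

D(0):
  [0, ∞, ∞, ∞, 14]
  [8, 0, 12, 11, ∞]
  [-4, ∞, 0, 2, ∞]
  [∞, ∞, ∞, 0, -8]
  [∞, 9, ∞, 10, 0]
D(1):
  [0, ∞, ∞, ∞, 14]
  [8, 0, 12, 11, 22]
  [-4, ∞, 0, 2, 10]
  [∞, ∞, ∞, 0, -8]
  [∞, 9, ∞, 10, 0]
D(2):
  [0, ∞, ∞, ∞, 14]
  [8, 0, 12, 11, 22]
  [-4, ∞, 0, 2, 10]
  [∞, ∞, ∞, 0, -8]
  [17, 9, 21, 10, 0]
D(3):
  [0, ∞, ∞, ∞, 14]
  [8, 0, 12, 11, 22]
  [-4, ∞, 0, 2, 10]
  [∞, ∞, ∞, 0, -8]
  [17, 9, 21, 10, 0]
D(4):
  [0, ∞, ∞, ∞, 14]
  [8, 0, 12, 11, 3]
  [-4, ∞, 0, 2, -6]
  [∞, ∞, ∞, 0, -8]
  [17, 9, 21, 10, 0]
D(5):
  [0, 23, 35, 24, 14]
  [8, 0, 12, 11, 3]
  [-4, 3, 0, 2, -6]
  [9, 1, 13, 0, -8]
  [17, 9, 21, 10, 0]
Answer: A* = [[0, 23, 35, 24, 14], [8, 0, 12, 11, 3], [-4, 3, 0, 2, -6], [9, 1, 13, 0, -8], [17, 9, 21, 10, 0]]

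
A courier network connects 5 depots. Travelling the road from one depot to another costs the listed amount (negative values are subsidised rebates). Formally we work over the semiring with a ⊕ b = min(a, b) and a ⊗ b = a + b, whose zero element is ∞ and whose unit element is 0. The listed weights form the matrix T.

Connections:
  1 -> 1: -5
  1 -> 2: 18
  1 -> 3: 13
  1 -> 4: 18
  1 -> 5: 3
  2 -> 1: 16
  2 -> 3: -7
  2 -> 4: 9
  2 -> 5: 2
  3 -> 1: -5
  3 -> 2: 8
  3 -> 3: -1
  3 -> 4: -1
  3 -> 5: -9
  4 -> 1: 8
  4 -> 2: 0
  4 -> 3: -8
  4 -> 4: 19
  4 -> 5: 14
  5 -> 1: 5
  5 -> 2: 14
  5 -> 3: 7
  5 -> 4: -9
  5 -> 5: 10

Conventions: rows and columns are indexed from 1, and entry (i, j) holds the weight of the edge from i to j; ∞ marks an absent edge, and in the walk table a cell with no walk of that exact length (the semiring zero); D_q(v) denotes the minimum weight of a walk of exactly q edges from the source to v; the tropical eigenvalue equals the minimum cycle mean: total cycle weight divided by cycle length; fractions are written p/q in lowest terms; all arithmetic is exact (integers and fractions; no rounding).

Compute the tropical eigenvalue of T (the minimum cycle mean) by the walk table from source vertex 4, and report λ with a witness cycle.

q=0: [∞, ∞, ∞, 0, ∞]
q=1: [8, 0, -8, 19, 14]
q=2: [-13, 0, -9, -9, -17]
q=3: [-18, -9, -17, -26, -18]
q=4: [-23, -26, -34, -27, -26]
q=5: [-39, -27, -35, -35, -43]
Optimal cycle mean attained by: cycle 3->5->4->3, total (-9) + (-9) + (-8), length 3.
Answer: λ = -26/3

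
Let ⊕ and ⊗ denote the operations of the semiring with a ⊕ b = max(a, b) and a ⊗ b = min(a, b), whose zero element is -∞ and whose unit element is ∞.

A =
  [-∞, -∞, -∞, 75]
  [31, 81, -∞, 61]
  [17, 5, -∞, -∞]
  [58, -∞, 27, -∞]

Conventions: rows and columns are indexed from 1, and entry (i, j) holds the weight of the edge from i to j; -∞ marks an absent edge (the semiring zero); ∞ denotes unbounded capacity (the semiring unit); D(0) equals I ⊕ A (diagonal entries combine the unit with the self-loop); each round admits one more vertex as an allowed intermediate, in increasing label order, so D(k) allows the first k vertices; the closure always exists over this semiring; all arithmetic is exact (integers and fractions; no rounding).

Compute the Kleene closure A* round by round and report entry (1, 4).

D(0):
  [∞, -∞, -∞, 75]
  [31, ∞, -∞, 61]
  [17, 5, ∞, -∞]
  [58, -∞, 27, ∞]
D(1):
  [∞, -∞, -∞, 75]
  [31, ∞, -∞, 61]
  [17, 5, ∞, 17]
  [58, -∞, 27, ∞]
D(2):
  [∞, -∞, -∞, 75]
  [31, ∞, -∞, 61]
  [17, 5, ∞, 17]
  [58, -∞, 27, ∞]
D(3):
  [∞, -∞, -∞, 75]
  [31, ∞, -∞, 61]
  [17, 5, ∞, 17]
  [58, 5, 27, ∞]
D(4):
  [∞, 5, 27, 75]
  [58, ∞, 27, 61]
  [17, 5, ∞, 17]
  [58, 5, 27, ∞]
Answer: A*[1][4] = 75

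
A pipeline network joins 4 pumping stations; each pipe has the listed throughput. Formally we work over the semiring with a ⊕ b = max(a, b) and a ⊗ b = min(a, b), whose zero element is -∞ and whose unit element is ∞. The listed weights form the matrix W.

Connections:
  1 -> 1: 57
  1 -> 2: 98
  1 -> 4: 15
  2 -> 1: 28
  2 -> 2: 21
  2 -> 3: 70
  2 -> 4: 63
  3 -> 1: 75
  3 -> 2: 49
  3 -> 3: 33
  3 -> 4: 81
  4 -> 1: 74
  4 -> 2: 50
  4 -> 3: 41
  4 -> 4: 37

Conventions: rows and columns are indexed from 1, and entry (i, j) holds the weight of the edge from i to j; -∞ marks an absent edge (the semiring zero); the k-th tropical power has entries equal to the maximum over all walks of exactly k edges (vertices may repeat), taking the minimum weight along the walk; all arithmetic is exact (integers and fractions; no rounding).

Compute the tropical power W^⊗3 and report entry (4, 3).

W^⊗2:
  [57, 57, 70, 63]
  [70, 50, 41, 70]
  [74, 75, 49, 49]
  [57, 74, 50, 50]
W^⊗3:
  [70, 57, 57, 70]
  [70, 70, 50, 50]
  [57, 74, 70, 63]
  [57, 57, 70, 63]
Key observation: the optimum is the walk 4->1->2->3, with weight 74 min 98 min 70 = 70.
Optimal value attained by: walk 4->1->2->3.
Answer: (W^⊗3)[4][3] = 70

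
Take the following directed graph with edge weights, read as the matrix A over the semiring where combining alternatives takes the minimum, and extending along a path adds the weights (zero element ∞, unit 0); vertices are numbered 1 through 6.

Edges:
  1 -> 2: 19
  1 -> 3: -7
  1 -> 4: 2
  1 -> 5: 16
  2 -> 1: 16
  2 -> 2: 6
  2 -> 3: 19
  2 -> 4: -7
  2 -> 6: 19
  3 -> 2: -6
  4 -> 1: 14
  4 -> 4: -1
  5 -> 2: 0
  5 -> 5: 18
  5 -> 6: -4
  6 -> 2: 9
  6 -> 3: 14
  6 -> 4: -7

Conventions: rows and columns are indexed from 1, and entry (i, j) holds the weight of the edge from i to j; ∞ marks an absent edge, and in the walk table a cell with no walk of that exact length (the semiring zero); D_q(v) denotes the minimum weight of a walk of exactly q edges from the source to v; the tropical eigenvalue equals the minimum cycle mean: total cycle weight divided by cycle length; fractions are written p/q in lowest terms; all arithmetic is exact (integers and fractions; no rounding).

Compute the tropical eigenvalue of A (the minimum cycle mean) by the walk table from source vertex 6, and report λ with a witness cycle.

q=0: [∞, ∞, ∞, ∞, ∞, 0]
q=1: [∞, 9, 14, -7, ∞, ∞]
q=2: [7, 8, 28, -8, ∞, 28]
q=3: [6, 14, 0, -9, 23, 27]
q=4: [5, -6, -1, -10, 22, 19]
q=5: [4, -7, -2, -13, 21, 13]
q=6: [1, -8, -3, -14, 20, 12]
Optimal cycle mean attained by: cycle 1->3->2->4->1, total (-7) + (-6) + (-7) + 14, length 4.
Answer: λ = -3/2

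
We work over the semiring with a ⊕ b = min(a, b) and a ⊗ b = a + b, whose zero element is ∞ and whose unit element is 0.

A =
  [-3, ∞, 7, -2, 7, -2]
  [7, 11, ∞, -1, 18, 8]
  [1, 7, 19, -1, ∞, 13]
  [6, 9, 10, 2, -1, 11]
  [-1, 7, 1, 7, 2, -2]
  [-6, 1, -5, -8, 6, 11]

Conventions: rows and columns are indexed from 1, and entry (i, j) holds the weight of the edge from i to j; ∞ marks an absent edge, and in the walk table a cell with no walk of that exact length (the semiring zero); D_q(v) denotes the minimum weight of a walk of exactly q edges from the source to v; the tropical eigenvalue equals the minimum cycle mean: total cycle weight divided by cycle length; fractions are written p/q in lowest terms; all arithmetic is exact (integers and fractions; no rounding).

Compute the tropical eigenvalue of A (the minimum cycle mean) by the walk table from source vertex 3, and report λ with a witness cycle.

q=0: [∞, ∞, 0, ∞, ∞, ∞]
q=1: [1, 7, 19, -1, ∞, 13]
q=2: [-2, 8, 8, -1, -2, -1]
q=3: [-7, 0, -6, -9, -2, -4]
q=4: [-10, -3, -9, -12, -10, -9]
q=5: [-15, -8, -14, -17, -13, -12]
q=6: [-18, -11, -17, -20, -18, -17]
Optimal cycle mean attained by: cycle 1->6->1, total (-2) + (-6), length 2.
Answer: λ = -4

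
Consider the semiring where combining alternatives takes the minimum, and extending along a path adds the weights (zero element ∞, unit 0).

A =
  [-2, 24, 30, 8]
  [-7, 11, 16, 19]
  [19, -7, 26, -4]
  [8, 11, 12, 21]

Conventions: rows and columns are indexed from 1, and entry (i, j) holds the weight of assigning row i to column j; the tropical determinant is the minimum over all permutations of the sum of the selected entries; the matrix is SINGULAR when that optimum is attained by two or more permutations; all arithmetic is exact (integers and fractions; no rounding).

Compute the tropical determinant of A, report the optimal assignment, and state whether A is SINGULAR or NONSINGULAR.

σ = (1, 2, 3, 4): (-2) + 11 + 26 + 21 = 56
σ = (1, 2, 4, 3): (-2) + 11 + (-4) + 12 = 17
σ = (1, 3, 2, 4): (-2) + 16 + (-7) + 21 = 28
σ = (1, 3, 4, 2): (-2) + 16 + (-4) + 11 = 21
σ = (1, 4, 2, 3): (-2) + 19 + (-7) + 12 = 22
σ = (1, 4, 3, 2): (-2) + 19 + 26 + 11 = 54
σ = (2, 1, 3, 4): 24 + (-7) + 26 + 21 = 64
σ = (2, 1, 4, 3): 24 + (-7) + (-4) + 12 = 25
σ = (2, 3, 1, 4): 24 + 16 + 19 + 21 = 80
σ = (2, 3, 4, 1): 24 + 16 + (-4) + 8 = 44
σ = (2, 4, 1, 3): 24 + 19 + 19 + 12 = 74
σ = (2, 4, 3, 1): 24 + 19 + 26 + 8 = 77
σ = (3, 1, 2, 4): 30 + (-7) + (-7) + 21 = 37
σ = (3, 1, 4, 2): 30 + (-7) + (-4) + 11 = 30
σ = (3, 2, 1, 4): 30 + 11 + 19 + 21 = 81
σ = (3, 2, 4, 1): 30 + 11 + (-4) + 8 = 45
σ = (3, 4, 1, 2): 30 + 19 + 19 + 11 = 79
σ = (3, 4, 2, 1): 30 + 19 + (-7) + 8 = 50
σ = (4, 1, 2, 3): 8 + (-7) + (-7) + 12 = 6
σ = (4, 1, 3, 2): 8 + (-7) + 26 + 11 = 38
σ = (4, 2, 1, 3): 8 + 11 + 19 + 12 = 50
σ = (4, 2, 3, 1): 8 + 11 + 26 + 8 = 53
σ = (4, 3, 1, 2): 8 + 16 + 19 + 11 = 54
σ = (4, 3, 2, 1): 8 + 16 + (-7) + 8 = 25
Optimal value attained by: σ = (4, 1, 2, 3).
Answer: det⊕(A) = 6; verdict: NONSINGULAR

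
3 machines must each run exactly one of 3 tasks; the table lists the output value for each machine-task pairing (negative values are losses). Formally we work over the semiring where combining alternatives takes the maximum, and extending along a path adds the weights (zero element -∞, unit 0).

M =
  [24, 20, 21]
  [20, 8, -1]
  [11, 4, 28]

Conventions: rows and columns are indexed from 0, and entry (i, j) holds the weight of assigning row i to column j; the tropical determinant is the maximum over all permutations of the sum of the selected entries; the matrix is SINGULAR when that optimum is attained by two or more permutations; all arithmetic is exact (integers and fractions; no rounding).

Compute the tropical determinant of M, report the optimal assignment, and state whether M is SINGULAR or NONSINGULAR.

σ = (0, 1, 2): 24 + 8 + 28 = 60
σ = (0, 2, 1): 24 + (-1) + 4 = 27
σ = (1, 0, 2): 20 + 20 + 28 = 68
σ = (1, 2, 0): 20 + (-1) + 11 = 30
σ = (2, 0, 1): 21 + 20 + 4 = 45
σ = (2, 1, 0): 21 + 8 + 11 = 40
Optimal value attained by: σ = (1, 0, 2).
Answer: det⊕(M) = 68; verdict: NONSINGULAR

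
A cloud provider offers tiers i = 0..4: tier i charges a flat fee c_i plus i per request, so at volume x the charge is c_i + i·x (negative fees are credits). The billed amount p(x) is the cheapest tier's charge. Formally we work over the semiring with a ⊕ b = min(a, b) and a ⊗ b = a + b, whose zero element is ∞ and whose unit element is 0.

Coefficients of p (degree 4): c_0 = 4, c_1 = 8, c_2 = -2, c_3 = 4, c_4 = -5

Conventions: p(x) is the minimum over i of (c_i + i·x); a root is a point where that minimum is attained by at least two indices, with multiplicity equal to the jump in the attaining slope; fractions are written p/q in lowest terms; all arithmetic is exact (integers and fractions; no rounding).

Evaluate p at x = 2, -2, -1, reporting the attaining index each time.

p(2) = min(4+0·2=4, 8+1·2=10, -2+2·2=2, 4+3·2=10, -5+4·2=3) = 2 (attained by i=2)
p(-2) = min(4+0·(-2)=4, 8+1·(-2)=6, -2+2·(-2)=-6, 4+3·(-2)=-2, -5+4·(-2)=-13) = -13 (attained by i=4)
p(-1) = min(4+0·(-1)=4, 8+1·(-1)=7, -2+2·(-1)=-4, 4+3·(-1)=1, -5+4·(-1)=-9) = -9 (attained by i=4)
Answer: p(2) = 2; p(-2) = -13; p(-1) = -9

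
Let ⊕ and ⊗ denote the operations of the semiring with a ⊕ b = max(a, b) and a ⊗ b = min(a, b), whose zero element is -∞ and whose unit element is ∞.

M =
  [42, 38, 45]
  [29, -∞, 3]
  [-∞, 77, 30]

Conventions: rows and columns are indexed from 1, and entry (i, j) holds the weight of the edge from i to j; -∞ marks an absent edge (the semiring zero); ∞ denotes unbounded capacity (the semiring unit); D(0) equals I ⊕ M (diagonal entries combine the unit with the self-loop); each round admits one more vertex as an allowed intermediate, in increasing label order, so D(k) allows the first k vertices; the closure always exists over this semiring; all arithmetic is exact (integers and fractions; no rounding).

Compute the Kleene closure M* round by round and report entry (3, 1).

D(0):
  [∞, 38, 45]
  [29, ∞, 3]
  [-∞, 77, ∞]
D(1):
  [∞, 38, 45]
  [29, ∞, 29]
  [-∞, 77, ∞]
D(2):
  [∞, 38, 45]
  [29, ∞, 29]
  [29, 77, ∞]
D(3):
  [∞, 45, 45]
  [29, ∞, 29]
  [29, 77, ∞]
Answer: M*[3][1] = 29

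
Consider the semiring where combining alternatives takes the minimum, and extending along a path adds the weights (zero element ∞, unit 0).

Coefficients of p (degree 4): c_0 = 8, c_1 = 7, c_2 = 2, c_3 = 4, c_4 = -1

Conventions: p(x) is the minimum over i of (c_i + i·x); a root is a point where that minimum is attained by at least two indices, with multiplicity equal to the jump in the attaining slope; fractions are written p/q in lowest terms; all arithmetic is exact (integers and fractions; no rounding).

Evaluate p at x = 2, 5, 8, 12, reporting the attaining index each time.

p(2) = min(8+0·2=8, 7+1·2=9, 2+2·2=6, 4+3·2=10, -1+4·2=7) = 6 (attained by i=2)
p(5) = min(8+0·5=8, 7+1·5=12, 2+2·5=12, 4+3·5=19, -1+4·5=19) = 8 (attained by i=0)
p(8) = min(8+0·8=8, 7+1·8=15, 2+2·8=18, 4+3·8=28, -1+4·8=31) = 8 (attained by i=0)
p(12) = min(8+0·12=8, 7+1·12=19, 2+2·12=26, 4+3·12=40, -1+4·12=47) = 8 (attained by i=0)
Answer: p(2) = 6; p(5) = 8; p(8) = 8; p(12) = 8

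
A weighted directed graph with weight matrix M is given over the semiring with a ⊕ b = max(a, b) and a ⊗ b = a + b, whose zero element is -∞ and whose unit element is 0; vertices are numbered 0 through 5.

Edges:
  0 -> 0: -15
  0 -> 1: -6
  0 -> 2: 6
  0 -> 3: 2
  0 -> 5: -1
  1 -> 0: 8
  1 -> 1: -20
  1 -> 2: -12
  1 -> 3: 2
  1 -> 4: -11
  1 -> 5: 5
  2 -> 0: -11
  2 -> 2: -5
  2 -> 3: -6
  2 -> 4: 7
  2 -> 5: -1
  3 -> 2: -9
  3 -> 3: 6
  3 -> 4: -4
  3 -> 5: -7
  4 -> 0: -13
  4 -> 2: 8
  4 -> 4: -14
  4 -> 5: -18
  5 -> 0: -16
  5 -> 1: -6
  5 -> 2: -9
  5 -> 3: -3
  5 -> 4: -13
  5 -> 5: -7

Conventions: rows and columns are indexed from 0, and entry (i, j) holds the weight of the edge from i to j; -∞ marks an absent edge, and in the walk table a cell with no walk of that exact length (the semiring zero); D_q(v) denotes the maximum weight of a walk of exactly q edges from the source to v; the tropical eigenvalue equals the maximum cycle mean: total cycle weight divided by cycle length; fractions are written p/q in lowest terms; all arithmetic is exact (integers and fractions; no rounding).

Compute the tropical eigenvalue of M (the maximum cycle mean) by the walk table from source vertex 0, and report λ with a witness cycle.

q=0: [0, -∞, -∞, -∞, -∞, -∞]
q=1: [-15, -6, 6, 2, -∞, -1]
q=2: [2, -7, 1, 8, 13, 5]
q=3: [1, -1, 21, 14, 8, 1]
q=4: [10, -5, 16, 20, 28, 20]
q=5: [15, 14, 36, 26, 23, 15]
q=6: [25, 9, 31, 32, 43, 35]
Optimal cycle mean attained by: cycle 2->4->2, total 7 + 8, length 2.
Answer: λ = 15/2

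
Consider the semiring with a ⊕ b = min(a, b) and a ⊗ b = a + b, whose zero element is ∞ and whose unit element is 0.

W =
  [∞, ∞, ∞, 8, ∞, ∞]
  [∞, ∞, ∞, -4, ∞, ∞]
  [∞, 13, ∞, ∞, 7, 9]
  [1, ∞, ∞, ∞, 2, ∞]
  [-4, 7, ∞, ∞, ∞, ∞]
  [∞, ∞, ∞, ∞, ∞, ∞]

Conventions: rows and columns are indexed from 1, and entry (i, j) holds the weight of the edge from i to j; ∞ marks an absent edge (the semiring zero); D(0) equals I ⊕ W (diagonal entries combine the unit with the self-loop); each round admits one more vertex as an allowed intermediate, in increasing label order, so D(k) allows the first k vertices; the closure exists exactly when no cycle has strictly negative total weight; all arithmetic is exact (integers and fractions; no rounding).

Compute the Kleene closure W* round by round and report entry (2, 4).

D(0):
  [0, ∞, ∞, 8, ∞, ∞]
  [∞, 0, ∞, -4, ∞, ∞]
  [∞, 13, 0, ∞, 7, 9]
  [1, ∞, ∞, 0, 2, ∞]
  [-4, 7, ∞, ∞, 0, ∞]
  [∞, ∞, ∞, ∞, ∞, 0]
D(1):
  [0, ∞, ∞, 8, ∞, ∞]
  [∞, 0, ∞, -4, ∞, ∞]
  [∞, 13, 0, ∞, 7, 9]
  [1, ∞, ∞, 0, 2, ∞]
  [-4, 7, ∞, 4, 0, ∞]
  [∞, ∞, ∞, ∞, ∞, 0]
D(2):
  [0, ∞, ∞, 8, ∞, ∞]
  [∞, 0, ∞, -4, ∞, ∞]
  [∞, 13, 0, 9, 7, 9]
  [1, ∞, ∞, 0, 2, ∞]
  [-4, 7, ∞, 3, 0, ∞]
  [∞, ∞, ∞, ∞, ∞, 0]
D(3):
  [0, ∞, ∞, 8, ∞, ∞]
  [∞, 0, ∞, -4, ∞, ∞]
  [∞, 13, 0, 9, 7, 9]
  [1, ∞, ∞, 0, 2, ∞]
  [-4, 7, ∞, 3, 0, ∞]
  [∞, ∞, ∞, ∞, ∞, 0]
D(4):
  [0, ∞, ∞, 8, 10, ∞]
  [-3, 0, ∞, -4, -2, ∞]
  [10, 13, 0, 9, 7, 9]
  [1, ∞, ∞, 0, 2, ∞]
  [-4, 7, ∞, 3, 0, ∞]
  [∞, ∞, ∞, ∞, ∞, 0]
D(5):
  [0, 17, ∞, 8, 10, ∞]
  [-6, 0, ∞, -4, -2, ∞]
  [3, 13, 0, 9, 7, 9]
  [-2, 9, ∞, 0, 2, ∞]
  [-4, 7, ∞, 3, 0, ∞]
  [∞, ∞, ∞, ∞, ∞, 0]
D(6):
  [0, 17, ∞, 8, 10, ∞]
  [-6, 0, ∞, -4, -2, ∞]
  [3, 13, 0, 9, 7, 9]
  [-2, 9, ∞, 0, 2, ∞]
  [-4, 7, ∞, 3, 0, ∞]
  [∞, ∞, ∞, ∞, ∞, 0]
Answer: W*[2][4] = -4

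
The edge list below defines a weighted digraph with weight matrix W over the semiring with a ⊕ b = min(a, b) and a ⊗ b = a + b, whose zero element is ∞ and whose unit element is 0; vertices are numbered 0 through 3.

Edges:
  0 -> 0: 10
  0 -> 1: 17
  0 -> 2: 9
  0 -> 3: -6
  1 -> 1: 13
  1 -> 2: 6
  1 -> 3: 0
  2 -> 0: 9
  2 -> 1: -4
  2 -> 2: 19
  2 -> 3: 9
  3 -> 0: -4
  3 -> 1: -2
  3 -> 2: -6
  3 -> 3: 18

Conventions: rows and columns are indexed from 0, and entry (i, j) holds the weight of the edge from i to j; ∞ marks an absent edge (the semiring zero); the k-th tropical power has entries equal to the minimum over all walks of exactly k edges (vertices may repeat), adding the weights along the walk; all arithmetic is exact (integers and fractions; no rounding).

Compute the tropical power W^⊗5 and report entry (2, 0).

W^⊗2:
  [-10, -8, -12, 4]
  [-4, -2, -6, 13]
  [5, 7, 2, -4]
  [3, -10, 4, -10]
W^⊗3:
  [-3, -16, -2, -16]
  [3, -10, 4, -10]
  [-8, -6, -10, -1]
  [-14, -12, -16, -10]
W^⊗4:
  [-20, -18, -22, -16]
  [-14, -12, -16, -10]
  [-5, -14, -7, -14]
  [-14, -20, -16, -20]
W^⊗5:
  [-20, -26, -22, -26]
  [-14, -20, -16, -20]
  [-18, -16, -20, -14]
  [-24, -22, -26, -20]
Key observation: the optimum is the walk 2->1->3->0->3->0, with weight (-4) + 0 + (-4) + (-6) + (-4) = -18.
Optimal value attained by: walk 2->1->3->0->3->0.
Answer: (W^⊗5)[2][0] = -18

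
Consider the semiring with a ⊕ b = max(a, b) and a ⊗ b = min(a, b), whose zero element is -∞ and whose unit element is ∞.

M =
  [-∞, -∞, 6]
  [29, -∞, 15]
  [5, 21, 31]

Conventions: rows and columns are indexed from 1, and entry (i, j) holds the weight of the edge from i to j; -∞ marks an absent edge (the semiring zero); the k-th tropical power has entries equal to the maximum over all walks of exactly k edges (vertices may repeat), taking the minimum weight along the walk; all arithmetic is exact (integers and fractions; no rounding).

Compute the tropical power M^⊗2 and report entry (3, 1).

M^⊗2:
  [5, 6, 6]
  [5, 15, 15]
  [21, 21, 31]
Key observation: the optimum is the walk 3->2->1, with weight 21 min 29 = 21.
Optimal value attained by: walk 3->2->1.
Answer: (M^⊗2)[3][1] = 21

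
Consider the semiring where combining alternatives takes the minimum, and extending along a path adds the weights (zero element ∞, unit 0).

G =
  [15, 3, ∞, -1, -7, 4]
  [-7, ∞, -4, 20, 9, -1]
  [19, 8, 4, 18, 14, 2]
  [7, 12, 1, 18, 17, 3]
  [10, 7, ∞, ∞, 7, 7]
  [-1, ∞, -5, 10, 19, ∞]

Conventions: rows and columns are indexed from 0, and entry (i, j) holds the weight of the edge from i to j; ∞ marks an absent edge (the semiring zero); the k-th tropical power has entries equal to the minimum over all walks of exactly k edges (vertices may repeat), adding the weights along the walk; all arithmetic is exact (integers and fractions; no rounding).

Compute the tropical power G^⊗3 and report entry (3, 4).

G^⊗2:
  [-4, 0, -1, 14, 0, 0]
  [-2, -4, -6, -8, -14, -3]
  [1, 12, -3, 12, 12, 6]
  [2, 9, -2, 6, 0, 3]
  [0, 13, 2, 9, 3, 6]
  [14, 2, -1, -2, -8, -3]
G^⊗3:
  [-7, -1, -5, -5, -11, -1]
  [-11, -7, -8, -3, -9, -7]
  [5, 4, 1, 0, -6, -1]
  [2, 5, -2, 1, -5, 0]
  [5, 3, 1, -1, -7, 4]
  [-5, -1, -8, 7, -1, -1]
Key observation: the optimum is the walk 3->5->0->4, with weight 3 + (-1) + (-7) = -5.
Optimal value attained by: walk 3->5->0->4.
Answer: (G^⊗3)[3][4] = -5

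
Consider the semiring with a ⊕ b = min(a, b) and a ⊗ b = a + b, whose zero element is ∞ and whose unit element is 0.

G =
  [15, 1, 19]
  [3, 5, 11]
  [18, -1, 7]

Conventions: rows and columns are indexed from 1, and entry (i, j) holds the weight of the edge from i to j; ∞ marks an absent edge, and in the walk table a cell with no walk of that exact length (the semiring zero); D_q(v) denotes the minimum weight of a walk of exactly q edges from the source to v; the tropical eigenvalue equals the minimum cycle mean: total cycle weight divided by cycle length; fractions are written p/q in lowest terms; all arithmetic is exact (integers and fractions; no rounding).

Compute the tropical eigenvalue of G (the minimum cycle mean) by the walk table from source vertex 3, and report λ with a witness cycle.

q=0: [∞, ∞, 0]
q=1: [18, -1, 7]
q=2: [2, 4, 10]
q=3: [7, 3, 15]
Optimal cycle mean attained by: cycle 1->2->1, total 1 + 3, length 2.
Answer: λ = 2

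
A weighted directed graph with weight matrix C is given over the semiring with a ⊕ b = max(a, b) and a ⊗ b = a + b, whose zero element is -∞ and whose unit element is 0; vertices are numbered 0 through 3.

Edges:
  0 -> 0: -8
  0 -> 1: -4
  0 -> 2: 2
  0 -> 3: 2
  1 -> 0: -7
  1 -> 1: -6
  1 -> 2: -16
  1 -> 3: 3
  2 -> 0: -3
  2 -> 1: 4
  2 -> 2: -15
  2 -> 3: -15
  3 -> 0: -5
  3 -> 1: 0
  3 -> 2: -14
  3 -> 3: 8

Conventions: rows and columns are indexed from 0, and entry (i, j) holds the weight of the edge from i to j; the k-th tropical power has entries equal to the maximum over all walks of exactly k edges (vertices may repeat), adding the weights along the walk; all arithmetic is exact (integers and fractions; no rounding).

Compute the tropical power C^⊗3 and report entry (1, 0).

C^⊗2:
  [-1, 6, -6, 10]
  [-2, 3, -5, 11]
  [-3, -2, -1, 7]
  [3, 8, -3, 16]
C^⊗3:
  [5, 10, 1, 18]
  [6, 11, 0, 19]
  [2, 7, -1, 15]
  [11, 16, 5, 24]
Key observation: the optimum is the walk 1->3->3->0, with weight 3 + 8 + (-5) = 6.
Optimal value attained by: walk 1->3->3->0.
Answer: (C^⊗3)[1][0] = 6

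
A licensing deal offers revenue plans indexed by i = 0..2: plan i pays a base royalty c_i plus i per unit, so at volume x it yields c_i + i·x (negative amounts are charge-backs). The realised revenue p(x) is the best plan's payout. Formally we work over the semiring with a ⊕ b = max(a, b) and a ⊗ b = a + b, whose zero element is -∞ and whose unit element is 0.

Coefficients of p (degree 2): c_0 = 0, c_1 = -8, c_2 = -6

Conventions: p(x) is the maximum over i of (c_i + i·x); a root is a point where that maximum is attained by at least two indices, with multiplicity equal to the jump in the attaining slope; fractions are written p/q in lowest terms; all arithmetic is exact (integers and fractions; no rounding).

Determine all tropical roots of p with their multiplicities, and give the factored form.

hull edge (i=0, c=0) to (i=2, c=-6): slope -3, span 2
Factored form: p(x) = -6 ⊗ (x ⊕ 3) ⊗ (x ⊕ 3)
Answer: roots = 3 (mult 2)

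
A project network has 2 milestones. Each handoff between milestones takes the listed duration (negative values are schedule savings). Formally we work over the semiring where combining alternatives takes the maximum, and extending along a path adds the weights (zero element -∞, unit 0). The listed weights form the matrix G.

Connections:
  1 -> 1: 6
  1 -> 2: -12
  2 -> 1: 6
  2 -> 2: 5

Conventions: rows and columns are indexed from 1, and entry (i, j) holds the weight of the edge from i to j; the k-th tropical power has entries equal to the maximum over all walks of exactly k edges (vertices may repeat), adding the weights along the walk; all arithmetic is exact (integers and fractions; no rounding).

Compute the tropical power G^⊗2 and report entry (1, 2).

G^⊗2:
  [12, -6]
  [12, 10]
Key observation: the optimum is the walk 1->1->2, with weight 6 + (-12) = -6.
Optimal value attained by: walk 1->1->2.
Answer: (G^⊗2)[1][2] = -6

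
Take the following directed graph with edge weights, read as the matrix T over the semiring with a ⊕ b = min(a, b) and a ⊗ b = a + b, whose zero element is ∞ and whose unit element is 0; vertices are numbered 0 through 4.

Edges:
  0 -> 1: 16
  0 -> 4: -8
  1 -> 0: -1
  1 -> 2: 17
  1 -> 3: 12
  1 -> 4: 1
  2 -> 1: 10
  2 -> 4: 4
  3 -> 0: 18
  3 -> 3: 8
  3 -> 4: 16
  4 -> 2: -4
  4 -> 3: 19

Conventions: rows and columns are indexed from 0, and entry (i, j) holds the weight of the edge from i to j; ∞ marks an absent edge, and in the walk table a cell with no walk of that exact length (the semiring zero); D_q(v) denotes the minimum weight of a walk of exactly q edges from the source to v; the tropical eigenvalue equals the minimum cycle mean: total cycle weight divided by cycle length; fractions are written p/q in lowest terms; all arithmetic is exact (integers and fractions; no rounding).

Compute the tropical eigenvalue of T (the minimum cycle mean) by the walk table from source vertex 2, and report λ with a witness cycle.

q=0: [∞, ∞, 0, ∞, ∞]
q=1: [∞, 10, ∞, ∞, 4]
q=2: [9, ∞, 0, 22, 11]
q=3: [40, 10, 7, 30, 1]
q=4: [9, 17, -3, 20, 11]
q=5: [16, 7, 7, 28, 1]
Optimal cycle mean attained by: cycle 0->4->2->1->0, total (-8) + (-4) + 10 + (-1), length 4.
Answer: λ = -3/4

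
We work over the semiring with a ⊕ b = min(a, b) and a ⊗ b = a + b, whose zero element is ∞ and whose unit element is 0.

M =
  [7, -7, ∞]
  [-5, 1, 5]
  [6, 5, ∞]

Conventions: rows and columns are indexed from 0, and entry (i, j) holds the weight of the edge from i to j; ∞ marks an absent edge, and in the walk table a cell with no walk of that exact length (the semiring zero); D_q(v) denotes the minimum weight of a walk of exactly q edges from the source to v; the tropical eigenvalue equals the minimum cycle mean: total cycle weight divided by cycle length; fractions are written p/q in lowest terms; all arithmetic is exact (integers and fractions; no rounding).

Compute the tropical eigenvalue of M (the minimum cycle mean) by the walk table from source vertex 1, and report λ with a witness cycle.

q=0: [∞, 0, ∞]
q=1: [-5, 1, 5]
q=2: [-4, -12, 6]
q=3: [-17, -11, -7]
Optimal cycle mean attained by: cycle 0->1->0, total (-7) + (-5), length 2.
Answer: λ = -6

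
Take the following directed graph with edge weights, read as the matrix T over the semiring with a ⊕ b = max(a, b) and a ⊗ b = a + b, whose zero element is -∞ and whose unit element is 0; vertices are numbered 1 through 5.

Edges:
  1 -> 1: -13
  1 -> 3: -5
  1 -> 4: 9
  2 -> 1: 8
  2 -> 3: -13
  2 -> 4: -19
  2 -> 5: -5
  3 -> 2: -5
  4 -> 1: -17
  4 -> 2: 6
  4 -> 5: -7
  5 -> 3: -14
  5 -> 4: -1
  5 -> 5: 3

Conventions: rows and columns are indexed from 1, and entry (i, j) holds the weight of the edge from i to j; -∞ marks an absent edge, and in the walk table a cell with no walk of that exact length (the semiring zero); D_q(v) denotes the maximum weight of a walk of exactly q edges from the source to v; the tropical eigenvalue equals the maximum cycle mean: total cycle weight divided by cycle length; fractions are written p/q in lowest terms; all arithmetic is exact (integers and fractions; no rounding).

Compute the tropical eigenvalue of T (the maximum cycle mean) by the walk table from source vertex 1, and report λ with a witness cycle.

q=0: [0, -∞, -∞, -∞, -∞]
q=1: [-13, -∞, -5, 9, -∞]
q=2: [-8, 15, -18, -4, 2]
q=3: [23, 2, 2, 1, 10]
q=4: [10, 7, 18, 32, 13]
q=5: [15, 38, 5, 19, 25]
Optimal cycle mean attained by: cycle 1->4->2->1, total 9 + 6 + 8, length 3.
Answer: λ = 23/3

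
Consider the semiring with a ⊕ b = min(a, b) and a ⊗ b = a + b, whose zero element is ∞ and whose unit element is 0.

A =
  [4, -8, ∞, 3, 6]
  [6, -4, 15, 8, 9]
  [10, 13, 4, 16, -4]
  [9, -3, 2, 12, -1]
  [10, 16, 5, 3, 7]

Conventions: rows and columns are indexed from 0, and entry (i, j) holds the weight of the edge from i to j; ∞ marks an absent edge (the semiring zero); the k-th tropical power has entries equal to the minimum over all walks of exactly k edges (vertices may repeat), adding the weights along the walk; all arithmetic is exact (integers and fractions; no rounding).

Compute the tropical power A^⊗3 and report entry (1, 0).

A^⊗2:
  [-2, -12, 5, 0, 1]
  [2, -8, 10, 4, 5]
  [6, 2, 1, -1, 0]
  [3, -7, 4, 2, -2]
  [12, 0, 5, 10, 1]
A^⊗3:
  [-6, -16, 2, -4, -3]
  [-2, -12, 6, 0, 1]
  [8, -4, 1, 3, -3]
  [-1, -11, 3, 1, 0]
  [6, -4, 6, 4, 1]
Key observation: the optimum is the walk 1->1->1->0, with weight (-4) + (-4) + 6 = -2.
Optimal value attained by: walk 1->1->1->0.
Answer: (A^⊗3)[1][0] = -2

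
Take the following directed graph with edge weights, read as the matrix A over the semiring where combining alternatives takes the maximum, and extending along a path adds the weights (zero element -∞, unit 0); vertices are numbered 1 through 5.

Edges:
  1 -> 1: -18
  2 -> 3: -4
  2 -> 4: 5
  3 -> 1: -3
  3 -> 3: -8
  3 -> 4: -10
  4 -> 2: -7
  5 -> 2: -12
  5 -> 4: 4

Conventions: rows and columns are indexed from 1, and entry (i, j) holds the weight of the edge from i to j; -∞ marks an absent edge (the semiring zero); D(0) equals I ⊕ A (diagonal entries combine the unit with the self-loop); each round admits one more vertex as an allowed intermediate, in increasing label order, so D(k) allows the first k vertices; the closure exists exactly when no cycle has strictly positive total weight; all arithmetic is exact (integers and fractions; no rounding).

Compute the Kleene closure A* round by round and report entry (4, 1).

D(0):
  [0, -∞, -∞, -∞, -∞]
  [-∞, 0, -4, 5, -∞]
  [-3, -∞, 0, -10, -∞]
  [-∞, -7, -∞, 0, -∞]
  [-∞, -12, -∞, 4, 0]
D(1):
  [0, -∞, -∞, -∞, -∞]
  [-∞, 0, -4, 5, -∞]
  [-3, -∞, 0, -10, -∞]
  [-∞, -7, -∞, 0, -∞]
  [-∞, -12, -∞, 4, 0]
D(2):
  [0, -∞, -∞, -∞, -∞]
  [-∞, 0, -4, 5, -∞]
  [-3, -∞, 0, -10, -∞]
  [-∞, -7, -11, 0, -∞]
  [-∞, -12, -16, 4, 0]
D(3):
  [0, -∞, -∞, -∞, -∞]
  [-7, 0, -4, 5, -∞]
  [-3, -∞, 0, -10, -∞]
  [-14, -7, -11, 0, -∞]
  [-19, -12, -16, 4, 0]
D(4):
  [0, -∞, -∞, -∞, -∞]
  [-7, 0, -4, 5, -∞]
  [-3, -17, 0, -10, -∞]
  [-14, -7, -11, 0, -∞]
  [-10, -3, -7, 4, 0]
D(5):
  [0, -∞, -∞, -∞, -∞]
  [-7, 0, -4, 5, -∞]
  [-3, -17, 0, -10, -∞]
  [-14, -7, -11, 0, -∞]
  [-10, -3, -7, 4, 0]
Answer: A*[4][1] = -14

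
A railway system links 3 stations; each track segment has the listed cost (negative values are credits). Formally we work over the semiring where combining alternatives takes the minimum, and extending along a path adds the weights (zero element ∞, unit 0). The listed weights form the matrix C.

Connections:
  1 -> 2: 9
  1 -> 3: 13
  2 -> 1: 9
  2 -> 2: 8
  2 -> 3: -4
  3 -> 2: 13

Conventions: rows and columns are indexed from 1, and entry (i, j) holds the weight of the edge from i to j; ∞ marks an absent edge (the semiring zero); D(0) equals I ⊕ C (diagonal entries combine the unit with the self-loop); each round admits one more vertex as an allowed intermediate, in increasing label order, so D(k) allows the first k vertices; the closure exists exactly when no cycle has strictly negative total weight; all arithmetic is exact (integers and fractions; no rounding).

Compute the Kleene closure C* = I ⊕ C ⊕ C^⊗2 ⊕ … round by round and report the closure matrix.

D(0):
  [0, 9, 13]
  [9, 0, -4]
  [∞, 13, 0]
D(1):
  [0, 9, 13]
  [9, 0, -4]
  [∞, 13, 0]
D(2):
  [0, 9, 5]
  [9, 0, -4]
  [22, 13, 0]
D(3):
  [0, 9, 5]
  [9, 0, -4]
  [22, 13, 0]
Answer: C* = [[0, 9, 5], [9, 0, -4], [22, 13, 0]]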